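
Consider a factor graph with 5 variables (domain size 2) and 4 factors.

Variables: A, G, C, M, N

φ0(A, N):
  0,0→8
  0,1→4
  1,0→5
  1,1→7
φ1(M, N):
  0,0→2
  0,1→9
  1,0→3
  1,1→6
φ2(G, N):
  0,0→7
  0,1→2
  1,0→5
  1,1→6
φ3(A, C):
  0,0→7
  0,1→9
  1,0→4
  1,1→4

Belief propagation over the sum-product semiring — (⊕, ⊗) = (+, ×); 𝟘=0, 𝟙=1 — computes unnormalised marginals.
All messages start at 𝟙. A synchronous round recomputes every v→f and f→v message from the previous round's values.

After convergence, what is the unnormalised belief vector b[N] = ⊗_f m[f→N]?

b[N] = [10080, 14400]

init: all messages = 𝟙 over 2 values
r1 m[φ0→A] = [12, 12]
r1 m[φ0→N] = [13, 11]
r1 m[φ1→M] = [11, 9]
r1 m[φ1→N] = [5, 15]
r1 m[φ2→G] = [9, 11]
r1 m[φ2→N] = [12, 8]
r1 m[φ3→A] = [16, 8]
r1 m[φ3→C] = [11, 13]
r1 m[A→φ0] = [1, 1]
r1 m[A→φ3] = [1, 1]
r1 m[G→φ2] = [1, 1]
r1 m[C→φ3] = [1, 1]
r1 m[M→φ1] = [1, 1]
r1 m[N→φ0] = [1, 1]
r1 m[N→φ1] = [1, 1]
r1 m[N→φ2] = [1, 1]
r2 m[φ0→A] = [12, 12]
r2 m[φ0→N] = [13, 11]
r2 m[φ1→M] = [11, 9]
r2 m[φ1→N] = [5, 15]
r2 m[φ2→G] = [9, 11]
r2 m[φ2→N] = [12, 8]
r2 m[φ3→A] = [16, 8]
r2 m[φ3→C] = [11, 13]
r2 m[A→φ0] = [16, 8]
r2 m[A→φ3] = [12, 12]
r2 m[G→φ2] = [1, 1]
r2 m[C→φ3] = [1, 1]
r2 m[M→φ1] = [1, 1]
r2 m[N→φ0] = [60, 120]
r2 m[N→φ1] = [156, 88]
r2 m[N→φ2] = [65, 165]
r3 m[φ0→A] = [960, 1140]
r3 m[φ0→N] = [168, 120]
r3 m[φ1→M] = [1104, 996]
r3 m[φ1→N] = [5, 15]
r3 m[φ2→G] = [785, 1315]
r3 m[φ2→N] = [12, 8]
r3 m[φ3→A] = [16, 8]
r3 m[φ3→C] = [132, 156]
r3 m[A→φ0] = [16, 8]
r3 m[A→φ3] = [12, 12]
r3 m[G→φ2] = [1, 1]
r3 m[C→φ3] = [1, 1]
r3 m[M→φ1] = [1, 1]
r3 m[N→φ0] = [60, 120]
r3 m[N→φ1] = [156, 88]
r3 m[N→φ2] = [65, 165]
r4 m[φ0→A] = [960, 1140]
r4 m[φ0→N] = [168, 120]
r4 m[φ1→M] = [1104, 996]
r4 m[φ1→N] = [5, 15]
r4 m[φ2→G] = [785, 1315]
r4 m[φ2→N] = [12, 8]
r4 m[φ3→A] = [16, 8]
r4 m[φ3→C] = [132, 156]
r4 m[A→φ0] = [16, 8]
r4 m[A→φ3] = [960, 1140]
r4 m[G→φ2] = [1, 1]
r4 m[C→φ3] = [1, 1]
r4 m[M→φ1] = [1, 1]
r4 m[N→φ0] = [60, 120]
r4 m[N→φ1] = [2016, 960]
r4 m[N→φ2] = [840, 1800]
r5 m[φ0→A] = [960, 1140]
r5 m[φ0→N] = [168, 120]
r5 m[φ1→M] = [12672, 11808]
r5 m[φ1→N] = [5, 15]
r5 m[φ2→G] = [9480, 15000]
r5 m[φ2→N] = [12, 8]
r5 m[φ3→A] = [16, 8]
r5 m[φ3→C] = [11280, 13200]
r5 m[A→φ0] = [16, 8]
r5 m[A→φ3] = [960, 1140]
r5 m[G→φ2] = [1, 1]
r5 m[C→φ3] = [1, 1]
r5 m[M→φ1] = [1, 1]
r5 m[N→φ0] = [60, 120]
r5 m[N→φ1] = [2016, 960]
r5 m[N→φ2] = [840, 1800]
r6 m[φ0→A] = [960, 1140]
r6 m[φ0→N] = [168, 120]
r6 m[φ1→M] = [12672, 11808]
r6 m[φ1→N] = [5, 15]
r6 m[φ2→G] = [9480, 15000]
r6 m[φ2→N] = [12, 8]
r6 m[φ3→A] = [16, 8]
r6 m[φ3→C] = [11280, 13200]
r6 m[A→φ0] = [16, 8]
r6 m[A→φ3] = [960, 1140]
r6 m[G→φ2] = [1, 1]
r6 m[C→φ3] = [1, 1]
r6 m[M→φ1] = [1, 1]
r6 m[N→φ0] = [60, 120]
r6 m[N→φ1] = [2016, 960]
r6 m[N→φ2] = [840, 1800]
fixed point reached at round 6
b[N] = ⊗ incoming = [10080, 14400]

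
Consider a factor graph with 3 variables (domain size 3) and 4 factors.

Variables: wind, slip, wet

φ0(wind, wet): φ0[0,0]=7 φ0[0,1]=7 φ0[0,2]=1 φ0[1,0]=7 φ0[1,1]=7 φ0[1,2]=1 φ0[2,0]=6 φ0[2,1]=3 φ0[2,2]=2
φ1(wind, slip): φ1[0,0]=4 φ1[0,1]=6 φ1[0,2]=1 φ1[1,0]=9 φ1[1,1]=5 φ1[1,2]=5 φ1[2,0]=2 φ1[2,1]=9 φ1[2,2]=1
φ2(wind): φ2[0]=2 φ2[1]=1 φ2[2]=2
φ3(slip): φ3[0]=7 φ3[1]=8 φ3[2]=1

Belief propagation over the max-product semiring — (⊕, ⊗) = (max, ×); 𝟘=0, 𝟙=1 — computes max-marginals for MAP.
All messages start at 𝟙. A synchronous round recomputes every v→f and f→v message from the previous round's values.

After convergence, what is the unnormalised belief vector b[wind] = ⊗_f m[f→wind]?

b[wind] = [672, 441, 864]

init: all messages = 𝟙 over 3 values
r1 m[φ0→wind] = [7, 7, 6]
r1 m[φ0→wet] = [7, 7, 2]
r1 m[φ1→wind] = [6, 9, 9]
r1 m[φ1→slip] = [9, 9, 5]
r1 m[φ2→wind] = [2, 1, 2]
r1 m[φ3→slip] = [7, 8, 1]
r1 m[wind→φ0] = [1, 1, 1]
r1 m[wind→φ1] = [1, 1, 1]
r1 m[wind→φ2] = [1, 1, 1]
r1 m[slip→φ1] = [1, 1, 1]
r1 m[slip→φ3] = [1, 1, 1]
r1 m[wet→φ0] = [1, 1, 1]
r2 m[φ0→wind] = [7, 7, 6]
r2 m[φ0→wet] = [7, 7, 2]
r2 m[φ1→wind] = [6, 9, 9]
r2 m[φ1→slip] = [9, 9, 5]
r2 m[φ2→wind] = [2, 1, 2]
r2 m[φ3→slip] = [7, 8, 1]
r2 m[wind→φ0] = [12, 9, 18]
r2 m[wind→φ1] = [14, 7, 12]
r2 m[wind→φ2] = [42, 63, 54]
r2 m[slip→φ1] = [7, 8, 1]
r2 m[slip→φ3] = [9, 9, 5]
r2 m[wet→φ0] = [1, 1, 1]
r3 m[φ0→wind] = [7, 7, 6]
r3 m[φ0→wet] = [108, 84, 36]
r3 m[φ1→wind] = [48, 63, 72]
r3 m[φ1→slip] = [63, 108, 35]
r3 m[φ2→wind] = [2, 1, 2]
r3 m[φ3→slip] = [7, 8, 1]
r3 m[wind→φ0] = [12, 9, 18]
r3 m[wind→φ1] = [14, 7, 12]
r3 m[wind→φ2] = [42, 63, 54]
r3 m[slip→φ1] = [7, 8, 1]
r3 m[slip→φ3] = [9, 9, 5]
r3 m[wet→φ0] = [1, 1, 1]
r4 m[φ0→wind] = [7, 7, 6]
r4 m[φ0→wet] = [108, 84, 36]
r4 m[φ1→wind] = [48, 63, 72]
r4 m[φ1→slip] = [63, 108, 35]
r4 m[φ2→wind] = [2, 1, 2]
r4 m[φ3→slip] = [7, 8, 1]
r4 m[wind→φ0] = [96, 63, 144]
r4 m[wind→φ1] = [14, 7, 12]
r4 m[wind→φ2] = [336, 441, 432]
r4 m[slip→φ1] = [7, 8, 1]
r4 m[slip→φ3] = [63, 108, 35]
r4 m[wet→φ0] = [1, 1, 1]
r5 m[φ0→wind] = [7, 7, 6]
r5 m[φ0→wet] = [864, 672, 288]
r5 m[φ1→wind] = [48, 63, 72]
r5 m[φ1→slip] = [63, 108, 35]
r5 m[φ2→wind] = [2, 1, 2]
r5 m[φ3→slip] = [7, 8, 1]
r5 m[wind→φ0] = [96, 63, 144]
r5 m[wind→φ1] = [14, 7, 12]
r5 m[wind→φ2] = [336, 441, 432]
r5 m[slip→φ1] = [7, 8, 1]
r5 m[slip→φ3] = [63, 108, 35]
r5 m[wet→φ0] = [1, 1, 1]
r6 m[φ0→wind] = [7, 7, 6]
r6 m[φ0→wet] = [864, 672, 288]
r6 m[φ1→wind] = [48, 63, 72]
r6 m[φ1→slip] = [63, 108, 35]
r6 m[φ2→wind] = [2, 1, 2]
r6 m[φ3→slip] = [7, 8, 1]
r6 m[wind→φ0] = [96, 63, 144]
r6 m[wind→φ1] = [14, 7, 12]
r6 m[wind→φ2] = [336, 441, 432]
r6 m[slip→φ1] = [7, 8, 1]
r6 m[slip→φ3] = [63, 108, 35]
r6 m[wet→φ0] = [1, 1, 1]
fixed point reached at round 6
b[wind] = ⊗ incoming = [672, 441, 864]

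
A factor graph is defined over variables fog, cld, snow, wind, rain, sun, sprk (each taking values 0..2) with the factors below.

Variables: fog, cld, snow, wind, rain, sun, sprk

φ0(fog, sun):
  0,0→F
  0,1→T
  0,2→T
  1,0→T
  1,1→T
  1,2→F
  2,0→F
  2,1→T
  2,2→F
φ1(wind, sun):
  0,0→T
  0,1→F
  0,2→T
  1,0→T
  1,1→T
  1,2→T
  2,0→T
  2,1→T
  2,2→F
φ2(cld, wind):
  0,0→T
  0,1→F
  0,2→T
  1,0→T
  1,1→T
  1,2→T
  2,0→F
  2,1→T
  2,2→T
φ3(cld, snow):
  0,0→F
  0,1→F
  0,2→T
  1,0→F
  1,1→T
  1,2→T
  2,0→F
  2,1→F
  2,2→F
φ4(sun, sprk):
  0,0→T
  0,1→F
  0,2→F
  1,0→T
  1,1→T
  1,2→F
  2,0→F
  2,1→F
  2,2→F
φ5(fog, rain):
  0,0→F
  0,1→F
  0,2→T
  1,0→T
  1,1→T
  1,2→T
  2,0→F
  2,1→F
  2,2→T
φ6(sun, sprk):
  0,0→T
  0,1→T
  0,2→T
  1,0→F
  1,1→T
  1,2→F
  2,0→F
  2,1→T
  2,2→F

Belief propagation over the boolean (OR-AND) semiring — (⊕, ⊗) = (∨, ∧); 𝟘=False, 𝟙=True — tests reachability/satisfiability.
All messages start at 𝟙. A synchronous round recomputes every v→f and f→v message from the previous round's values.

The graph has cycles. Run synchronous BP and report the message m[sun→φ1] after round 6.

message @ round 6 = [T, T, F]

init: all messages = 𝟙 over 3 values
r1 m[φ0→fog] = [T, T, T]
r1 m[φ0→sun] = [T, T, T]
r1 m[φ1→wind] = [T, T, T]
r1 m[φ1→sun] = [T, T, T]
r1 m[φ2→cld] = [T, T, T]
r1 m[φ2→wind] = [T, T, T]
r1 m[φ3→cld] = [T, T, F]
r1 m[φ3→snow] = [F, T, T]
r1 m[φ4→sun] = [T, T, F]
r1 m[φ4→sprk] = [T, T, F]
r1 m[φ5→fog] = [T, T, T]
r1 m[φ5→rain] = [T, T, T]
r1 m[φ6→sun] = [T, T, T]
r1 m[φ6→sprk] = [T, T, T]
r1 m[fog→φ0] = [T, T, T]
r1 m[fog→φ5] = [T, T, T]
r1 m[cld→φ2] = [T, T, T]
r1 m[cld→φ3] = [T, T, T]
r1 m[snow→φ3] = [T, T, T]
r1 m[wind→φ1] = [T, T, T]
r1 m[wind→φ2] = [T, T, T]
r1 m[rain→φ5] = [T, T, T]
r1 m[sun→φ0] = [T, T, T]
r1 m[sun→φ1] = [T, T, T]
r1 m[sun→φ4] = [T, T, T]
r1 m[sun→φ6] = [T, T, T]
r1 m[sprk→φ4] = [T, T, T]
r1 m[sprk→φ6] = [T, T, T]
r2 m[φ0→fog] = [T, T, T]
r2 m[φ0→sun] = [T, T, T]
r2 m[φ1→wind] = [T, T, T]
r2 m[φ1→sun] = [T, T, T]
r2 m[φ2→cld] = [T, T, T]
r2 m[φ2→wind] = [T, T, T]
r2 m[φ3→cld] = [T, T, F]
r2 m[φ3→snow] = [F, T, T]
r2 m[φ4→sun] = [T, T, F]
r2 m[φ4→sprk] = [T, T, F]
r2 m[φ5→fog] = [T, T, T]
r2 m[φ5→rain] = [T, T, T]
r2 m[φ6→sun] = [T, T, T]
r2 m[φ6→sprk] = [T, T, T]
r2 m[fog→φ0] = [T, T, T]
r2 m[fog→φ5] = [T, T, T]
r2 m[cld→φ2] = [T, T, F]
r2 m[cld→φ3] = [T, T, T]
r2 m[snow→φ3] = [T, T, T]
r2 m[wind→φ1] = [T, T, T]
r2 m[wind→φ2] = [T, T, T]
r2 m[rain→φ5] = [T, T, T]
r2 m[sun→φ0] = [T, T, F]
r2 m[sun→φ1] = [T, T, F]
r2 m[sun→φ4] = [T, T, T]
r2 m[sun→φ6] = [T, T, F]
r2 m[sprk→φ4] = [T, T, T]
r2 m[sprk→φ6] = [T, T, F]
r3 m[φ0→fog] = [T, T, T]
r3 m[φ0→sun] = [T, T, T]
r3 m[φ1→wind] = [T, T, T]
r3 m[φ1→sun] = [T, T, T]
r3 m[φ2→cld] = [T, T, T]
r3 m[φ2→wind] = [T, T, T]
r3 m[φ3→cld] = [T, T, F]
r3 m[φ3→snow] = [F, T, T]
r3 m[φ4→sun] = [T, T, F]
r3 m[φ4→sprk] = [T, T, F]
r3 m[φ5→fog] = [T, T, T]
r3 m[φ5→rain] = [T, T, T]
r3 m[φ6→sun] = [T, T, T]
r3 m[φ6→sprk] = [T, T, T]
r3 m[fog→φ0] = [T, T, T]
r3 m[fog→φ5] = [T, T, T]
r3 m[cld→φ2] = [T, T, F]
r3 m[cld→φ3] = [T, T, T]
r3 m[snow→φ3] = [T, T, T]
r3 m[wind→φ1] = [T, T, T]
r3 m[wind→φ2] = [T, T, T]
r3 m[rain→φ5] = [T, T, T]
r3 m[sun→φ0] = [T, T, F]
r3 m[sun→φ1] = [T, T, F]
r3 m[sun→φ4] = [T, T, T]
r3 m[sun→φ6] = [T, T, F]
r3 m[sprk→φ4] = [T, T, T]
r3 m[sprk→φ6] = [T, T, F]
r4 m[φ0→fog] = [T, T, T]
r4 m[φ0→sun] = [T, T, T]
r4 m[φ1→wind] = [T, T, T]
r4 m[φ1→sun] = [T, T, T]
r4 m[φ2→cld] = [T, T, T]
r4 m[φ2→wind] = [T, T, T]
r4 m[φ3→cld] = [T, T, F]
r4 m[φ3→snow] = [F, T, T]
r4 m[φ4→sun] = [T, T, F]
r4 m[φ4→sprk] = [T, T, F]
r4 m[φ5→fog] = [T, T, T]
r4 m[φ5→rain] = [T, T, T]
r4 m[φ6→sun] = [T, T, T]
r4 m[φ6→sprk] = [T, T, T]
r4 m[fog→φ0] = [T, T, T]
r4 m[fog→φ5] = [T, T, T]
r4 m[cld→φ2] = [T, T, F]
r4 m[cld→φ3] = [T, T, T]
r4 m[snow→φ3] = [T, T, T]
r4 m[wind→φ1] = [T, T, T]
r4 m[wind→φ2] = [T, T, T]
r4 m[rain→φ5] = [T, T, T]
r4 m[sun→φ0] = [T, T, F]
r4 m[sun→φ1] = [T, T, F]
r4 m[sun→φ4] = [T, T, T]
r4 m[sun→φ6] = [T, T, F]
r4 m[sprk→φ4] = [T, T, T]
r4 m[sprk→φ6] = [T, T, F]
r5 m[φ0→fog] = [T, T, T]
r5 m[φ0→sun] = [T, T, T]
r5 m[φ1→wind] = [T, T, T]
r5 m[φ1→sun] = [T, T, T]
r5 m[φ2→cld] = [T, T, T]
r5 m[φ2→wind] = [T, T, T]
r5 m[φ3→cld] = [T, T, F]
r5 m[φ3→snow] = [F, T, T]
r5 m[φ4→sun] = [T, T, F]
r5 m[φ4→sprk] = [T, T, F]
r5 m[φ5→fog] = [T, T, T]
r5 m[φ5→rain] = [T, T, T]
r5 m[φ6→sun] = [T, T, T]
r5 m[φ6→sprk] = [T, T, T]
r5 m[fog→φ0] = [T, T, T]
r5 m[fog→φ5] = [T, T, T]
r5 m[cld→φ2] = [T, T, F]
r5 m[cld→φ3] = [T, T, T]
r5 m[snow→φ3] = [T, T, T]
r5 m[wind→φ1] = [T, T, T]
r5 m[wind→φ2] = [T, T, T]
r5 m[rain→φ5] = [T, T, T]
r5 m[sun→φ0] = [T, T, F]
r5 m[sun→φ1] = [T, T, F]
r5 m[sun→φ4] = [T, T, T]
r5 m[sun→φ6] = [T, T, F]
r5 m[sprk→φ4] = [T, T, T]
r5 m[sprk→φ6] = [T, T, F]
r6 m[φ0→fog] = [T, T, T]
r6 m[φ0→sun] = [T, T, T]
r6 m[φ1→wind] = [T, T, T]
r6 m[φ1→sun] = [T, T, T]
r6 m[φ2→cld] = [T, T, T]
r6 m[φ2→wind] = [T, T, T]
r6 m[φ3→cld] = [T, T, F]
r6 m[φ3→snow] = [F, T, T]
r6 m[φ4→sun] = [T, T, F]
r6 m[φ4→sprk] = [T, T, F]
r6 m[φ5→fog] = [T, T, T]
r6 m[φ5→rain] = [T, T, T]
r6 m[φ6→sun] = [T, T, T]
r6 m[φ6→sprk] = [T, T, T]
r6 m[fog→φ0] = [T, T, T]
r6 m[fog→φ5] = [T, T, T]
r6 m[cld→φ2] = [T, T, F]
r6 m[cld→φ3] = [T, T, T]
r6 m[snow→φ3] = [T, T, T]
r6 m[wind→φ1] = [T, T, T]
r6 m[wind→φ2] = [T, T, T]
r6 m[rain→φ5] = [T, T, T]
r6 m[sun→φ0] = [T, T, F]
r6 m[sun→φ1] = [T, T, F]
r6 m[sun→φ4] = [T, T, T]
r6 m[sun→φ6] = [T, T, F]
r6 m[sprk→φ4] = [T, T, T]
r6 m[sprk→φ6] = [T, T, F]
fixed point reached at round 3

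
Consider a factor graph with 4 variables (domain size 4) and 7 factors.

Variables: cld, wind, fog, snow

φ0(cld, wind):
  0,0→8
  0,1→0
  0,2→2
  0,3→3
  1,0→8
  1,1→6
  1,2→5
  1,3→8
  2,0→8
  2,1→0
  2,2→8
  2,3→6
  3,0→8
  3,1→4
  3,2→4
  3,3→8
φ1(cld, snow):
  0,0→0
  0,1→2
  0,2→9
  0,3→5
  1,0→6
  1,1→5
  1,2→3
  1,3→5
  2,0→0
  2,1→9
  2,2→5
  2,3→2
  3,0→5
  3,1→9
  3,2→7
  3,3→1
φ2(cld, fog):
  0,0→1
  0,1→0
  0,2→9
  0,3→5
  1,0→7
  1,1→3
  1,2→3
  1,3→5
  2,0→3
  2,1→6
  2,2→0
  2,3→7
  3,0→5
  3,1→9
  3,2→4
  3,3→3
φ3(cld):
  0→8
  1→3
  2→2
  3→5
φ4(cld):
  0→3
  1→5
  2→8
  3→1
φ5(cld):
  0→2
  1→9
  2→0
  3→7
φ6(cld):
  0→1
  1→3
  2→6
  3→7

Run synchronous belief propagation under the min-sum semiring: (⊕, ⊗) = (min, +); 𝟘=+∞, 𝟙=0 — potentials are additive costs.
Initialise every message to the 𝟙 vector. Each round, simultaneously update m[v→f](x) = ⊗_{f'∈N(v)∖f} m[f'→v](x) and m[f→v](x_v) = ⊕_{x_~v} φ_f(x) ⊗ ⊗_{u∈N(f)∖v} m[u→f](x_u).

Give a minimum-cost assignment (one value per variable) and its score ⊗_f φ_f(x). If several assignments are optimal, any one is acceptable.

init: all messages = 𝟙 over 4 values
r1 m[φ0→cld] = [0, 5, 0, 4]
r1 m[φ0→wind] = [8, 0, 2, 3]
r1 m[φ1→cld] = [0, 3, 0, 1]
r1 m[φ1→snow] = [0, 2, 3, 1]
r1 m[φ2→cld] = [0, 3, 0, 3]
r1 m[φ2→fog] = [1, 0, 0, 3]
r1 m[φ3→cld] = [8, 3, 2, 5]
r1 m[φ4→cld] = [3, 5, 8, 1]
r1 m[φ5→cld] = [2, 9, 0, 7]
r1 m[φ6→cld] = [1, 3, 6, 7]
r1 m[cld→φ0] = [0, 0, 0, 0]
r1 m[cld→φ1] = [0, 0, 0, 0]
r1 m[cld→φ2] = [0, 0, 0, 0]
r1 m[cld→φ3] = [0, 0, 0, 0]
r1 m[cld→φ4] = [0, 0, 0, 0]
r1 m[cld→φ5] = [0, 0, 0, 0]
r1 m[cld→φ6] = [0, 0, 0, 0]
r1 m[wind→φ0] = [0, 0, 0, 0]
r1 m[fog→φ2] = [0, 0, 0, 0]
r1 m[snow→φ1] = [0, 0, 0, 0]
r2 m[φ0→cld] = [0, 5, 0, 4]
r2 m[φ0→wind] = [8, 0, 2, 3]
r2 m[φ1→cld] = [0, 3, 0, 1]
r2 m[φ1→snow] = [0, 2, 3, 1]
r2 m[φ2→cld] = [0, 3, 0, 3]
r2 m[φ2→fog] = [1, 0, 0, 3]
r2 m[φ3→cld] = [8, 3, 2, 5]
r2 m[φ4→cld] = [3, 5, 8, 1]
r2 m[φ5→cld] = [2, 9, 0, 7]
r2 m[φ6→cld] = [1, 3, 6, 7]
r2 m[cld→φ0] = [14, 26, 16, 24]
r2 m[cld→φ1] = [14, 28, 16, 27]
r2 m[cld→φ2] = [14, 28, 16, 25]
r2 m[cld→φ3] = [6, 28, 14, 23]
r2 m[cld→φ4] = [11, 26, 8, 27]
r2 m[cld→φ5] = [12, 22, 16, 21]
r2 m[cld→φ6] = [13, 28, 10, 21]
r2 m[wind→φ0] = [0, 0, 0, 0]
r2 m[fog→φ2] = [0, 0, 0, 0]
r2 m[snow→φ1] = [0, 0, 0, 0]
r3 m[φ0→cld] = [0, 5, 0, 4]
r3 m[φ0→wind] = [22, 14, 16, 17]
r3 m[φ1→cld] = [0, 3, 0, 1]
r3 m[φ1→snow] = [14, 16, 21, 18]
r3 m[φ2→cld] = [0, 3, 0, 3]
r3 m[φ2→fog] = [15, 14, 16, 19]
r3 m[φ3→cld] = [8, 3, 2, 5]
r3 m[φ4→cld] = [3, 5, 8, 1]
r3 m[φ5→cld] = [2, 9, 0, 7]
r3 m[φ6→cld] = [1, 3, 6, 7]
r3 m[cld→φ0] = [14, 26, 16, 24]
r3 m[cld→φ1] = [14, 28, 16, 27]
r3 m[cld→φ2] = [14, 28, 16, 25]
r3 m[cld→φ3] = [6, 28, 14, 23]
r3 m[cld→φ4] = [11, 26, 8, 27]
r3 m[cld→φ5] = [12, 22, 16, 21]
r3 m[cld→φ6] = [13, 28, 10, 21]
r3 m[wind→φ0] = [0, 0, 0, 0]
r3 m[fog→φ2] = [0, 0, 0, 0]
r3 m[snow→φ1] = [0, 0, 0, 0]
r4 m[φ0→cld] = [0, 5, 0, 4]
r4 m[φ0→wind] = [22, 14, 16, 17]
r4 m[φ1→cld] = [0, 3, 0, 1]
r4 m[φ1→snow] = [14, 16, 21, 18]
r4 m[φ2→cld] = [0, 3, 0, 3]
r4 m[φ2→fog] = [15, 14, 16, 19]
r4 m[φ3→cld] = [8, 3, 2, 5]
r4 m[φ4→cld] = [3, 5, 8, 1]
r4 m[φ5→cld] = [2, 9, 0, 7]
r4 m[φ6→cld] = [1, 3, 6, 7]
r4 m[cld→φ0] = [14, 26, 16, 24]
r4 m[cld→φ1] = [14, 28, 16, 27]
r4 m[cld→φ2] = [14, 28, 16, 25]
r4 m[cld→φ3] = [6, 28, 14, 23]
r4 m[cld→φ4] = [11, 26, 8, 27]
r4 m[cld→φ5] = [12, 22, 16, 21]
r4 m[cld→φ6] = [13, 28, 10, 21]
r4 m[wind→φ0] = [0, 0, 0, 0]
r4 m[fog→φ2] = [0, 0, 0, 0]
r4 m[snow→φ1] = [0, 0, 0, 0]
fixed point reached at round 4
traceback from cld: (cld=0, wind=1, fog=1, snow=0), score=14

assignment: (cld=0, wind=1, fog=1, snow=0); score = 14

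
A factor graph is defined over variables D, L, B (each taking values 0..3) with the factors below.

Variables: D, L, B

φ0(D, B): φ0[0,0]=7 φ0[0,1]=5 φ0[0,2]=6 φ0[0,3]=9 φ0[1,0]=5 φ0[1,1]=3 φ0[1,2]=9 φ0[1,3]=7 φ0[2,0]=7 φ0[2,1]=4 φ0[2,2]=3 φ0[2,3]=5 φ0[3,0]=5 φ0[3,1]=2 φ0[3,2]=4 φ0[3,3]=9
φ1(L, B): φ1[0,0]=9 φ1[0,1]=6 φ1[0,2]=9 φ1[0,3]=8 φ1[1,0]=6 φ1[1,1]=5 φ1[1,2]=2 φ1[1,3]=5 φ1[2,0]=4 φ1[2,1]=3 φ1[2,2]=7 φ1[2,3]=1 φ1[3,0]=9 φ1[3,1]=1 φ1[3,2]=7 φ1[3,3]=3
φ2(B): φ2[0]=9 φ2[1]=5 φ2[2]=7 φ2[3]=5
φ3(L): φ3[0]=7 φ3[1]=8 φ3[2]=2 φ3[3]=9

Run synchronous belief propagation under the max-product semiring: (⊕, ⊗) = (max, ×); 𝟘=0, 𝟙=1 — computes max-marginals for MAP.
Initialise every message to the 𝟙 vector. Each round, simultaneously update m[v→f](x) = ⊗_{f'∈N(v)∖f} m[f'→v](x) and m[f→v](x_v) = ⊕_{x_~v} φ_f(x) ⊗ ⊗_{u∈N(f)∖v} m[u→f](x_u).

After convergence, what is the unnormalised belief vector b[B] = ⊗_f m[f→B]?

init: all messages = 𝟙 over 4 values
r1 m[φ0→D] = [9, 9, 7, 9]
r1 m[φ0→B] = [7, 5, 9, 9]
r1 m[φ1→L] = [9, 6, 7, 9]
r1 m[φ1→B] = [9, 6, 9, 8]
r1 m[φ2→B] = [9, 5, 7, 5]
r1 m[φ3→L] = [7, 8, 2, 9]
r1 m[D→φ0] = [1, 1, 1, 1]
r1 m[L→φ1] = [1, 1, 1, 1]
r1 m[L→φ3] = [1, 1, 1, 1]
r1 m[B→φ0] = [1, 1, 1, 1]
r1 m[B→φ1] = [1, 1, 1, 1]
r1 m[B→φ2] = [1, 1, 1, 1]
r2 m[φ0→D] = [9, 9, 7, 9]
r2 m[φ0→B] = [7, 5, 9, 9]
r2 m[φ1→L] = [9, 6, 7, 9]
r2 m[φ1→B] = [9, 6, 9, 8]
r2 m[φ2→B] = [9, 5, 7, 5]
r2 m[φ3→L] = [7, 8, 2, 9]
r2 m[D→φ0] = [1, 1, 1, 1]
r2 m[L→φ1] = [7, 8, 2, 9]
r2 m[L→φ3] = [9, 6, 7, 9]
r2 m[B→φ0] = [81, 30, 63, 40]
r2 m[B→φ1] = [63, 25, 63, 45]
r2 m[B→φ2] = [63, 30, 81, 72]
r3 m[φ0→D] = [567, 567, 567, 405]
r3 m[φ0→B] = [7, 5, 9, 9]
r3 m[φ1→L] = [567, 378, 441, 567]
r3 m[φ1→B] = [81, 42, 63, 56]
r3 m[φ2→B] = [9, 5, 7, 5]
r3 m[φ3→L] = [7, 8, 2, 9]
r3 m[D→φ0] = [1, 1, 1, 1]
r3 m[L→φ1] = [7, 8, 2, 9]
r3 m[L→φ3] = [9, 6, 7, 9]
r3 m[B→φ0] = [81, 30, 63, 40]
r3 m[B→φ1] = [63, 25, 63, 45]
r3 m[B→φ2] = [63, 30, 81, 72]
r4 m[φ0→D] = [567, 567, 567, 405]
r4 m[φ0→B] = [7, 5, 9, 9]
r4 m[φ1→L] = [567, 378, 441, 567]
r4 m[φ1→B] = [81, 42, 63, 56]
r4 m[φ2→B] = [9, 5, 7, 5]
r4 m[φ3→L] = [7, 8, 2, 9]
r4 m[D→φ0] = [1, 1, 1, 1]
r4 m[L→φ1] = [7, 8, 2, 9]
r4 m[L→φ3] = [567, 378, 441, 567]
r4 m[B→φ0] = [729, 210, 441, 280]
r4 m[B→φ1] = [63, 25, 63, 45]
r4 m[B→φ2] = [567, 210, 567, 504]
r5 m[φ0→D] = [5103, 3969, 5103, 3645]
r5 m[φ0→B] = [7, 5, 9, 9]
r5 m[φ1→L] = [567, 378, 441, 567]
r5 m[φ1→B] = [81, 42, 63, 56]
r5 m[φ2→B] = [9, 5, 7, 5]
r5 m[φ3→L] = [7, 8, 2, 9]
r5 m[D→φ0] = [1, 1, 1, 1]
r5 m[L→φ1] = [7, 8, 2, 9]
r5 m[L→φ3] = [567, 378, 441, 567]
r5 m[B→φ0] = [729, 210, 441, 280]
r5 m[B→φ1] = [63, 25, 63, 45]
r5 m[B→φ2] = [567, 210, 567, 504]
r6 m[φ0→D] = [5103, 3969, 5103, 3645]
r6 m[φ0→B] = [7, 5, 9, 9]
r6 m[φ1→L] = [567, 378, 441, 567]
r6 m[φ1→B] = [81, 42, 63, 56]
r6 m[φ2→B] = [9, 5, 7, 5]
r6 m[φ3→L] = [7, 8, 2, 9]
r6 m[D→φ0] = [1, 1, 1, 1]
r6 m[L→φ1] = [7, 8, 2, 9]
r6 m[L→φ3] = [567, 378, 441, 567]
r6 m[B→φ0] = [729, 210, 441, 280]
r6 m[B→φ1] = [63, 25, 63, 45]
r6 m[B→φ2] = [567, 210, 567, 504]
fixed point reached at round 6
b[B] = ⊗ incoming = [5103, 1050, 3969, 2520]

b[B] = [5103, 1050, 3969, 2520]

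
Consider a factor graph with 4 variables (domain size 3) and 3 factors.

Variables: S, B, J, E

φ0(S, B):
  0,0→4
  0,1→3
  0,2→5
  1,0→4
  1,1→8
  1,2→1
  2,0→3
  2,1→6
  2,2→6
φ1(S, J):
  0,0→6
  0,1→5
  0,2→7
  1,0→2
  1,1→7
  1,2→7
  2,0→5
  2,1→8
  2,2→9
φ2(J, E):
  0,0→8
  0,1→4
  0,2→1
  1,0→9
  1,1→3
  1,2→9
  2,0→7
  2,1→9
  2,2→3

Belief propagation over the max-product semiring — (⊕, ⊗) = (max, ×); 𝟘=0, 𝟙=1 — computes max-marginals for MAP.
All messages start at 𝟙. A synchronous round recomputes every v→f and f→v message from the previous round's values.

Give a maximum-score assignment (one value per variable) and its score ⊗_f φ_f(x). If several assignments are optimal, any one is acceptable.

init: all messages = 𝟙 over 3 values
r1 m[φ0→S] = [5, 8, 6]
r1 m[φ0→B] = [4, 8, 6]
r1 m[φ1→S] = [7, 7, 9]
r1 m[φ1→J] = [6, 8, 9]
r1 m[φ2→J] = [8, 9, 9]
r1 m[φ2→E] = [9, 9, 9]
r1 m[S→φ0] = [1, 1, 1]
r1 m[S→φ1] = [1, 1, 1]
r1 m[B→φ0] = [1, 1, 1]
r1 m[J→φ1] = [1, 1, 1]
r1 m[J→φ2] = [1, 1, 1]
r1 m[E→φ2] = [1, 1, 1]
r2 m[φ0→S] = [5, 8, 6]
r2 m[φ0→B] = [4, 8, 6]
r2 m[φ1→S] = [7, 7, 9]
r2 m[φ1→J] = [6, 8, 9]
r2 m[φ2→J] = [8, 9, 9]
r2 m[φ2→E] = [9, 9, 9]
r2 m[S→φ0] = [7, 7, 9]
r2 m[S→φ1] = [5, 8, 6]
r2 m[B→φ0] = [1, 1, 1]
r2 m[J→φ1] = [8, 9, 9]
r2 m[J→φ2] = [6, 8, 9]
r2 m[E→φ2] = [1, 1, 1]
r3 m[φ0→S] = [5, 8, 6]
r3 m[φ0→B] = [28, 56, 54]
r3 m[φ1→S] = [63, 63, 81]
r3 m[φ1→J] = [30, 56, 56]
r3 m[φ2→J] = [8, 9, 9]
r3 m[φ2→E] = [72, 81, 72]
r3 m[S→φ0] = [7, 7, 9]
r3 m[S→φ1] = [5, 8, 6]
r3 m[B→φ0] = [1, 1, 1]
r3 m[J→φ1] = [8, 9, 9]
r3 m[J→φ2] = [6, 8, 9]
r3 m[E→φ2] = [1, 1, 1]
r4 m[φ0→S] = [5, 8, 6]
r4 m[φ0→B] = [28, 56, 54]
r4 m[φ1→S] = [63, 63, 81]
r4 m[φ1→J] = [30, 56, 56]
r4 m[φ2→J] = [8, 9, 9]
r4 m[φ2→E] = [72, 81, 72]
r4 m[S→φ0] = [63, 63, 81]
r4 m[S→φ1] = [5, 8, 6]
r4 m[B→φ0] = [1, 1, 1]
r4 m[J→φ1] = [8, 9, 9]
r4 m[J→φ2] = [30, 56, 56]
r4 m[E→φ2] = [1, 1, 1]
r5 m[φ0→S] = [5, 8, 6]
r5 m[φ0→B] = [252, 504, 486]
r5 m[φ1→S] = [63, 63, 81]
r5 m[φ1→J] = [30, 56, 56]
r5 m[φ2→J] = [8, 9, 9]
r5 m[φ2→E] = [504, 504, 504]
r5 m[S→φ0] = [63, 63, 81]
r5 m[S→φ1] = [5, 8, 6]
r5 m[B→φ0] = [1, 1, 1]
r5 m[J→φ1] = [8, 9, 9]
r5 m[J→φ2] = [30, 56, 56]
r5 m[E→φ2] = [1, 1, 1]
r6 m[φ0→S] = [5, 8, 6]
r6 m[φ0→B] = [252, 504, 486]
r6 m[φ1→S] = [63, 63, 81]
r6 m[φ1→J] = [30, 56, 56]
r6 m[φ2→J] = [8, 9, 9]
r6 m[φ2→E] = [504, 504, 504]
r6 m[S→φ0] = [63, 63, 81]
r6 m[S→φ1] = [5, 8, 6]
r6 m[B→φ0] = [1, 1, 1]
r6 m[J→φ1] = [8, 9, 9]
r6 m[J→φ2] = [30, 56, 56]
r6 m[E→φ2] = [1, 1, 1]
fixed point reached at round 6
traceback from S: (S=1, B=1, J=1, E=0), score=504

assignment: (S=1, B=1, J=1, E=0); score = 504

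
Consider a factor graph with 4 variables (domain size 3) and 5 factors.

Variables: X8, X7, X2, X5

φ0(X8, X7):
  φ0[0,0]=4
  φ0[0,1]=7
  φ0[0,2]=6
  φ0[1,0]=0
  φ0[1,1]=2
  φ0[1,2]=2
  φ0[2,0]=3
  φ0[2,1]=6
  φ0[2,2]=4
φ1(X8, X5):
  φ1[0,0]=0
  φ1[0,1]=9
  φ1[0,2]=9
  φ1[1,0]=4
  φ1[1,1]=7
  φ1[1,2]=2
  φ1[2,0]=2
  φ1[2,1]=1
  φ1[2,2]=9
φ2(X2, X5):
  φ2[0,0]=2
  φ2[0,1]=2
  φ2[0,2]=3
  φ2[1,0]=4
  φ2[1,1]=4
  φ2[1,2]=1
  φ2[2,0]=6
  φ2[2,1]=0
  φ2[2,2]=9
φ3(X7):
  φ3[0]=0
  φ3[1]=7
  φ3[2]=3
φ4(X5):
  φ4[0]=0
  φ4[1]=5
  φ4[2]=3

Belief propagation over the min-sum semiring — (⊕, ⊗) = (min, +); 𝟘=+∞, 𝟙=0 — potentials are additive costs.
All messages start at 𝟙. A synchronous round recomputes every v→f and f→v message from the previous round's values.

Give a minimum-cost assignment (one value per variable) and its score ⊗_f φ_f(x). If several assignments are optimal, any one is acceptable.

assignment: (X8=0, X7=0, X2=0, X5=0); score = 6

init: all messages = 𝟙 over 3 values
r1 m[φ0→X8] = [4, 0, 3]
r1 m[φ0→X7] = [0, 2, 2]
r1 m[φ1→X8] = [0, 2, 1]
r1 m[φ1→X5] = [0, 1, 2]
r1 m[φ2→X2] = [2, 1, 0]
r1 m[φ2→X5] = [2, 0, 1]
r1 m[φ3→X7] = [0, 7, 3]
r1 m[φ4→X5] = [0, 5, 3]
r1 m[X8→φ0] = [0, 0, 0]
r1 m[X8→φ1] = [0, 0, 0]
r1 m[X7→φ0] = [0, 0, 0]
r1 m[X7→φ3] = [0, 0, 0]
r1 m[X2→φ2] = [0, 0, 0]
r1 m[X5→φ1] = [0, 0, 0]
r1 m[X5→φ2] = [0, 0, 0]
r1 m[X5→φ4] = [0, 0, 0]
r2 m[φ0→X8] = [4, 0, 3]
r2 m[φ0→X7] = [0, 2, 2]
r2 m[φ1→X8] = [0, 2, 1]
r2 m[φ1→X5] = [0, 1, 2]
r2 m[φ2→X2] = [2, 1, 0]
r2 m[φ2→X5] = [2, 0, 1]
r2 m[φ3→X7] = [0, 7, 3]
r2 m[φ4→X5] = [0, 5, 3]
r2 m[X8→φ0] = [0, 2, 1]
r2 m[X8→φ1] = [4, 0, 3]
r2 m[X7→φ0] = [0, 7, 3]
r2 m[X7→φ3] = [0, 2, 2]
r2 m[X2→φ2] = [0, 0, 0]
r2 m[X5→φ1] = [2, 5, 4]
r2 m[X5→φ2] = [0, 6, 5]
r2 m[X5→φ4] = [2, 1, 3]
r3 m[φ0→X8] = [4, 0, 3]
r3 m[φ0→X7] = [2, 4, 4]
r3 m[φ1→X8] = [2, 6, 4]
r3 m[φ1→X5] = [4, 4, 2]
r3 m[φ2→X2] = [2, 4, 6]
r3 m[φ2→X5] = [2, 0, 1]
r3 m[φ3→X7] = [0, 7, 3]
r3 m[φ4→X5] = [0, 5, 3]
r3 m[X8→φ0] = [0, 2, 1]
r3 m[X8→φ1] = [4, 0, 3]
r3 m[X7→φ0] = [0, 7, 3]
r3 m[X7→φ3] = [0, 2, 2]
r3 m[X2→φ2] = [0, 0, 0]
r3 m[X5→φ1] = [2, 5, 4]
r3 m[X5→φ2] = [0, 6, 5]
r3 m[X5→φ4] = [2, 1, 3]
r4 m[φ0→X8] = [4, 0, 3]
r4 m[φ0→X7] = [2, 4, 4]
r4 m[φ1→X8] = [2, 6, 4]
r4 m[φ1→X5] = [4, 4, 2]
r4 m[φ2→X2] = [2, 4, 6]
r4 m[φ2→X5] = [2, 0, 1]
r4 m[φ3→X7] = [0, 7, 3]
r4 m[φ4→X5] = [0, 5, 3]
r4 m[X8→φ0] = [2, 6, 4]
r4 m[X8→φ1] = [4, 0, 3]
r4 m[X7→φ0] = [0, 7, 3]
r4 m[X7→φ3] = [2, 4, 4]
r4 m[X2→φ2] = [0, 0, 0]
r4 m[X5→φ1] = [2, 5, 4]
r4 m[X5→φ2] = [4, 9, 5]
r4 m[X5→φ4] = [6, 4, 3]
r5 m[φ0→X8] = [4, 0, 3]
r5 m[φ0→X7] = [6, 8, 8]
r5 m[φ1→X8] = [2, 6, 4]
r5 m[φ1→X5] = [4, 4, 2]
r5 m[φ2→X2] = [6, 6, 9]
r5 m[φ2→X5] = [2, 0, 1]
r5 m[φ3→X7] = [0, 7, 3]
r5 m[φ4→X5] = [0, 5, 3]
r5 m[X8→φ0] = [2, 6, 4]
r5 m[X8→φ1] = [4, 0, 3]
r5 m[X7→φ0] = [0, 7, 3]
r5 m[X7→φ3] = [2, 4, 4]
r5 m[X2→φ2] = [0, 0, 0]
r5 m[X5→φ1] = [2, 5, 4]
r5 m[X5→φ2] = [4, 9, 5]
r5 m[X5→φ4] = [6, 4, 3]
r6 m[φ0→X8] = [4, 0, 3]
r6 m[φ0→X7] = [6, 8, 8]
r6 m[φ1→X8] = [2, 6, 4]
r6 m[φ1→X5] = [4, 4, 2]
r6 m[φ2→X2] = [6, 6, 9]
r6 m[φ2→X5] = [2, 0, 1]
r6 m[φ3→X7] = [0, 7, 3]
r6 m[φ4→X5] = [0, 5, 3]
r6 m[X8→φ0] = [2, 6, 4]
r6 m[X8→φ1] = [4, 0, 3]
r6 m[X7→φ0] = [0, 7, 3]
r6 m[X7→φ3] = [6, 8, 8]
r6 m[X2→φ2] = [0, 0, 0]
r6 m[X5→φ1] = [2, 5, 4]
r6 m[X5→φ2] = [4, 9, 5]
r6 m[X5→φ4] = [6, 4, 3]
r7 m[φ0→X8] = [4, 0, 3]
r7 m[φ0→X7] = [6, 8, 8]
r7 m[φ1→X8] = [2, 6, 4]
r7 m[φ1→X5] = [4, 4, 2]
r7 m[φ2→X2] = [6, 6, 9]
r7 m[φ2→X5] = [2, 0, 1]
r7 m[φ3→X7] = [0, 7, 3]
r7 m[φ4→X5] = [0, 5, 3]
r7 m[X8→φ0] = [2, 6, 4]
r7 m[X8→φ1] = [4, 0, 3]
r7 m[X7→φ0] = [0, 7, 3]
r7 m[X7→φ3] = [6, 8, 8]
r7 m[X2→φ2] = [0, 0, 0]
r7 m[X5→φ1] = [2, 5, 4]
r7 m[X5→φ2] = [4, 9, 5]
r7 m[X5→φ4] = [6, 4, 3]
fixed point reached at round 7
traceback from X8: (X8=0, X7=0, X2=0, X5=0), score=6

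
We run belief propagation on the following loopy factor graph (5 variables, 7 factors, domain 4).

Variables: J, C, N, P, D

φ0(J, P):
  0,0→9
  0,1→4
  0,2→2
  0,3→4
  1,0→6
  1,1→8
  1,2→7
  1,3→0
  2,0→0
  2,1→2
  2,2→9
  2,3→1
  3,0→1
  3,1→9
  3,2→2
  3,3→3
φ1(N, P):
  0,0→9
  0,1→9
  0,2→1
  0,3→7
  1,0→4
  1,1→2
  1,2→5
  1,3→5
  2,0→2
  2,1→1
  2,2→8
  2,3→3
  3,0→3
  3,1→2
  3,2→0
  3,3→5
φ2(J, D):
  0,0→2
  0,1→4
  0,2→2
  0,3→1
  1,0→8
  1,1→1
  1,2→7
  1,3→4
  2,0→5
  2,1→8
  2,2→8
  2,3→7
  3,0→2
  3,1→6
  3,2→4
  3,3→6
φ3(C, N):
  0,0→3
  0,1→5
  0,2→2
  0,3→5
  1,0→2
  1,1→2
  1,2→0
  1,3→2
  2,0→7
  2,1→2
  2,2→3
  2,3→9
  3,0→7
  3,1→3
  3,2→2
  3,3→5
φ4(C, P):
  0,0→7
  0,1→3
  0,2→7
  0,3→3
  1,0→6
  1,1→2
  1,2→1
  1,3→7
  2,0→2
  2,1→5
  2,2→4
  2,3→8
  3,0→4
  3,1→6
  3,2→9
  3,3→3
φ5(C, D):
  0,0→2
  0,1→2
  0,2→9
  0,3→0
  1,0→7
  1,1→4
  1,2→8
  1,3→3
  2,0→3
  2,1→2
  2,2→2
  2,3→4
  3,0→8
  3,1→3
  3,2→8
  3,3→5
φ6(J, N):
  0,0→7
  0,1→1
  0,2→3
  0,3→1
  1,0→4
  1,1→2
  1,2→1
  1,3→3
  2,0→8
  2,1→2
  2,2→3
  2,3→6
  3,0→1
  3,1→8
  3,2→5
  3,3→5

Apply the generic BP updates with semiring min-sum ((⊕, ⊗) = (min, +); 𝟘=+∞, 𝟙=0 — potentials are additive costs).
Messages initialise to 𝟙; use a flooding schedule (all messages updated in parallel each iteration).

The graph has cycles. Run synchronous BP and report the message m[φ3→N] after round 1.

init: all messages = 𝟙 over 4 values
r1 m[φ0→J] = [2, 0, 0, 1]
r1 m[φ0→P] = [0, 2, 2, 0]
r1 m[φ1→N] = [1, 2, 1, 0]
r1 m[φ1→P] = [2, 1, 0, 3]
r1 m[φ2→J] = [1, 1, 5, 2]
r1 m[φ2→D] = [2, 1, 2, 1]
r1 m[φ3→C] = [2, 0, 2, 2]
r1 m[φ3→N] = [2, 2, 0, 2]
r1 m[φ4→C] = [3, 1, 2, 3]
r1 m[φ4→P] = [2, 2, 1, 3]
r1 m[φ5→C] = [0, 3, 2, 3]
r1 m[φ5→D] = [2, 2, 2, 0]
r1 m[φ6→J] = [1, 1, 2, 1]
r1 m[φ6→N] = [1, 1, 1, 1]
r1 m[J→φ0] = [0, 0, 0, 0]
r1 m[J→φ2] = [0, 0, 0, 0]
r1 m[J→φ6] = [0, 0, 0, 0]
r1 m[C→φ3] = [0, 0, 0, 0]
r1 m[C→φ4] = [0, 0, 0, 0]
r1 m[C→φ5] = [0, 0, 0, 0]
r1 m[N→φ1] = [0, 0, 0, 0]
r1 m[N→φ3] = [0, 0, 0, 0]
r1 m[N→φ6] = [0, 0, 0, 0]
r1 m[P→φ0] = [0, 0, 0, 0]
r1 m[P→φ1] = [0, 0, 0, 0]
r1 m[P→φ4] = [0, 0, 0, 0]
r1 m[D→φ2] = [0, 0, 0, 0]
r1 m[D→φ5] = [0, 0, 0, 0]

message @ round 1 = [2, 2, 0, 2]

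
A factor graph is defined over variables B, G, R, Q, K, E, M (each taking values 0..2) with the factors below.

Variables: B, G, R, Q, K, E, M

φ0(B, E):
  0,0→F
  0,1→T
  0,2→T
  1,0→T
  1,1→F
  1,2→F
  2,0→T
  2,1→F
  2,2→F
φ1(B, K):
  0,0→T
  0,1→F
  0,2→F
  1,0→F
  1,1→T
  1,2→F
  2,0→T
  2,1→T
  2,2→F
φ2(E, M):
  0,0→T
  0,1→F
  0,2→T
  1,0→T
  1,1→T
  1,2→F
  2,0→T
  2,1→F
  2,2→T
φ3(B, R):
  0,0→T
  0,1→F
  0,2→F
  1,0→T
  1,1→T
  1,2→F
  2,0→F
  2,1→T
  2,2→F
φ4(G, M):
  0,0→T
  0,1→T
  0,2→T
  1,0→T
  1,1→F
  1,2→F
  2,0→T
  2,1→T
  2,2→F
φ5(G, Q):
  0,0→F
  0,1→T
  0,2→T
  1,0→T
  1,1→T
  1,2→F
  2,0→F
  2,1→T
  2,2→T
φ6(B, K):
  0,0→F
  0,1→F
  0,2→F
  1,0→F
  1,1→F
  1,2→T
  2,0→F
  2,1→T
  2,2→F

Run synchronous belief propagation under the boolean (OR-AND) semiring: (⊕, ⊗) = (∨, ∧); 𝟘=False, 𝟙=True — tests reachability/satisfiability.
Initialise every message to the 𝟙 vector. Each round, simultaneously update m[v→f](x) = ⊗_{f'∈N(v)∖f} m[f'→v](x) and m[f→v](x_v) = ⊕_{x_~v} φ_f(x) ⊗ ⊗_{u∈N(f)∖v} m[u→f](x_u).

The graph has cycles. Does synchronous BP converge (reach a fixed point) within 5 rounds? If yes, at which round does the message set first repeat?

init: all messages = 𝟙 over 3 values
r1 m[φ0→B] = [T, T, T]
r1 m[φ0→E] = [T, T, T]
r1 m[φ1→B] = [T, T, T]
r1 m[φ1→K] = [T, T, F]
r1 m[φ2→E] = [T, T, T]
r1 m[φ2→M] = [T, T, T]
r1 m[φ3→B] = [T, T, T]
r1 m[φ3→R] = [T, T, F]
r1 m[φ4→G] = [T, T, T]
r1 m[φ4→M] = [T, T, T]
r1 m[φ5→G] = [T, T, T]
r1 m[φ5→Q] = [T, T, T]
r1 m[φ6→B] = [F, T, T]
r1 m[φ6→K] = [F, T, T]
r1 m[B→φ0] = [T, T, T]
r1 m[B→φ1] = [T, T, T]
r1 m[B→φ3] = [T, T, T]
r1 m[B→φ6] = [T, T, T]
r1 m[G→φ4] = [T, T, T]
r1 m[G→φ5] = [T, T, T]
r1 m[R→φ3] = [T, T, T]
r1 m[Q→φ5] = [T, T, T]
r1 m[K→φ1] = [T, T, T]
r1 m[K→φ6] = [T, T, T]
r1 m[E→φ0] = [T, T, T]
r1 m[E→φ2] = [T, T, T]
r1 m[M→φ2] = [T, T, T]
r1 m[M→φ4] = [T, T, T]
r2 m[φ0→B] = [T, T, T]
r2 m[φ0→E] = [T, T, T]
r2 m[φ1→B] = [T, T, T]
r2 m[φ1→K] = [T, T, F]
r2 m[φ2→E] = [T, T, T]
r2 m[φ2→M] = [T, T, T]
r2 m[φ3→B] = [T, T, T]
r2 m[φ3→R] = [T, T, F]
r2 m[φ4→G] = [T, T, T]
r2 m[φ4→M] = [T, T, T]
r2 m[φ5→G] = [T, T, T]
r2 m[φ5→Q] = [T, T, T]
r2 m[φ6→B] = [F, T, T]
r2 m[φ6→K] = [F, T, T]
r2 m[B→φ0] = [F, T, T]
r2 m[B→φ1] = [F, T, T]
r2 m[B→φ3] = [F, T, T]
r2 m[B→φ6] = [T, T, T]
r2 m[G→φ4] = [T, T, T]
r2 m[G→φ5] = [T, T, T]
r2 m[R→φ3] = [T, T, T]
r2 m[Q→φ5] = [T, T, T]
r2 m[K→φ1] = [F, T, T]
r2 m[K→φ6] = [T, T, F]
r2 m[E→φ0] = [T, T, T]
r2 m[E→φ2] = [T, T, T]
r2 m[M→φ2] = [T, T, T]
r2 m[M→φ4] = [T, T, T]
r3 m[φ0→B] = [T, T, T]
r3 m[φ0→E] = [T, F, F]
r3 m[φ1→B] = [F, T, T]
r3 m[φ1→K] = [T, T, F]
r3 m[φ2→E] = [T, T, T]
r3 m[φ2→M] = [T, T, T]
r3 m[φ3→B] = [T, T, T]
r3 m[φ3→R] = [T, T, F]
r3 m[φ4→G] = [T, T, T]
r3 m[φ4→M] = [T, T, T]
r3 m[φ5→G] = [T, T, T]
r3 m[φ5→Q] = [T, T, T]
r3 m[φ6→B] = [F, F, T]
r3 m[φ6→K] = [F, T, T]
r3 m[B→φ0] = [F, T, T]
r3 m[B→φ1] = [F, T, T]
r3 m[B→φ3] = [F, T, T]
r3 m[B→φ6] = [T, T, T]
r3 m[G→φ4] = [T, T, T]
r3 m[G→φ5] = [T, T, T]
r3 m[R→φ3] = [T, T, T]
r3 m[Q→φ5] = [T, T, T]
r3 m[K→φ1] = [F, T, T]
r3 m[K→φ6] = [T, T, F]
r3 m[E→φ0] = [T, T, T]
r3 m[E→φ2] = [T, T, T]
r3 m[M→φ2] = [T, T, T]
r3 m[M→φ4] = [T, T, T]
r4 m[φ0→B] = [T, T, T]
r4 m[φ0→E] = [T, F, F]
r4 m[φ1→B] = [F, T, T]
r4 m[φ1→K] = [T, T, F]
r4 m[φ2→E] = [T, T, T]
r4 m[φ2→M] = [T, T, T]
r4 m[φ3→B] = [T, T, T]
r4 m[φ3→R] = [T, T, F]
r4 m[φ4→G] = [T, T, T]
r4 m[φ4→M] = [T, T, T]
r4 m[φ5→G] = [T, T, T]
r4 m[φ5→Q] = [T, T, T]
r4 m[φ6→B] = [F, F, T]
r4 m[φ6→K] = [F, T, T]
r4 m[B→φ0] = [F, F, T]
r4 m[B→φ1] = [F, F, T]
r4 m[B→φ3] = [F, F, T]
r4 m[B→φ6] = [F, T, T]
r4 m[G→φ4] = [T, T, T]
r4 m[G→φ5] = [T, T, T]
r4 m[R→φ3] = [T, T, T]
r4 m[Q→φ5] = [T, T, T]
r4 m[K→φ1] = [F, T, T]
r4 m[K→φ6] = [T, T, F]
r4 m[E→φ0] = [T, T, T]
r4 m[E→φ2] = [T, F, F]
r4 m[M→φ2] = [T, T, T]
r4 m[M→φ4] = [T, T, T]
r5 m[φ0→B] = [T, T, T]
r5 m[φ0→E] = [T, F, F]
r5 m[φ1→B] = [F, T, T]
r5 m[φ1→K] = [T, T, F]
r5 m[φ2→E] = [T, T, T]
r5 m[φ2→M] = [T, F, T]
r5 m[φ3→B] = [T, T, T]
r5 m[φ3→R] = [F, T, F]
r5 m[φ4→G] = [T, T, T]
r5 m[φ4→M] = [T, T, T]
r5 m[φ5→G] = [T, T, T]
r5 m[φ5→Q] = [T, T, T]
r5 m[φ6→B] = [F, F, T]
r5 m[φ6→K] = [F, T, T]
r5 m[B→φ0] = [F, F, T]
r5 m[B→φ1] = [F, F, T]
r5 m[B→φ3] = [F, F, T]
r5 m[B→φ6] = [F, T, T]
r5 m[G→φ4] = [T, T, T]
r5 m[G→φ5] = [T, T, T]
r5 m[R→φ3] = [T, T, T]
r5 m[Q→φ5] = [T, T, T]
r5 m[K→φ1] = [F, T, T]
r5 m[K→φ6] = [T, T, F]
r5 m[E→φ0] = [T, T, T]
r5 m[E→φ2] = [T, F, F]
r5 m[M→φ2] = [T, T, T]
r5 m[M→φ4] = [T, T, T]
no fixed point within 5 rounds

NOT CONVERGED within 5 rounds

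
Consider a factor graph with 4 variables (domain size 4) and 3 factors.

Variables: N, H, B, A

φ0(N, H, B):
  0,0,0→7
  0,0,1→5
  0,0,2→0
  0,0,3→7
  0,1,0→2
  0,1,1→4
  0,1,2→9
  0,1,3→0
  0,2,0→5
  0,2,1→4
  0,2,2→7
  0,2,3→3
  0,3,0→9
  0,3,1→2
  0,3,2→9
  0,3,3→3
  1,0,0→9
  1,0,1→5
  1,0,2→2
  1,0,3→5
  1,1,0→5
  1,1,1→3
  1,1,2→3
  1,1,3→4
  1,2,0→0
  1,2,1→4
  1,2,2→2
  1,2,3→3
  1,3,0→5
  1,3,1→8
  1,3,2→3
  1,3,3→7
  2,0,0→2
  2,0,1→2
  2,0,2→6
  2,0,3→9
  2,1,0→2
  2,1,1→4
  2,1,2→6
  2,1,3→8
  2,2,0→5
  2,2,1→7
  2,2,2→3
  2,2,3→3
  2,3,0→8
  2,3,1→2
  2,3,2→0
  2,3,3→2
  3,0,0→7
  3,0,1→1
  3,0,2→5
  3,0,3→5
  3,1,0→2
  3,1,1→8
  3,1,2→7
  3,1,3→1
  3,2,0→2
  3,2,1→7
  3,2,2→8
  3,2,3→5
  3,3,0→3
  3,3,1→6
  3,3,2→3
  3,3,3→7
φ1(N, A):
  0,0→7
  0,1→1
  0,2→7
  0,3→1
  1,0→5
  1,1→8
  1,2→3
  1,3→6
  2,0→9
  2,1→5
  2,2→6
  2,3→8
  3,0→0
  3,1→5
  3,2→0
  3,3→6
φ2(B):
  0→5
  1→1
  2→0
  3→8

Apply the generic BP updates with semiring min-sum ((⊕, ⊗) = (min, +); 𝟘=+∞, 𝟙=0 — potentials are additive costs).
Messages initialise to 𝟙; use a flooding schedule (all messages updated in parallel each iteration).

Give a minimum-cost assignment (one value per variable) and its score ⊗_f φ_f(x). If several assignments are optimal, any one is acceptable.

assignment: (N=0, H=0, B=2, A=1); score = 1

init: all messages = 𝟙 over 4 values
r1 m[φ0→N] = [0, 0, 0, 1]
r1 m[φ0→H] = [0, 0, 0, 0]
r1 m[φ0→B] = [0, 1, 0, 0]
r1 m[φ1→N] = [1, 3, 5, 0]
r1 m[φ1→A] = [0, 1, 0, 1]
r1 m[φ2→B] = [5, 1, 0, 8]
r1 m[N→φ0] = [0, 0, 0, 0]
r1 m[N→φ1] = [0, 0, 0, 0]
r1 m[H→φ0] = [0, 0, 0, 0]
r1 m[B→φ0] = [0, 0, 0, 0]
r1 m[B→φ2] = [0, 0, 0, 0]
r1 m[A→φ1] = [0, 0, 0, 0]
r2 m[φ0→N] = [0, 0, 0, 1]
r2 m[φ0→H] = [0, 0, 0, 0]
r2 m[φ0→B] = [0, 1, 0, 0]
r2 m[φ1→N] = [1, 3, 5, 0]
r2 m[φ1→A] = [0, 1, 0, 1]
r2 m[φ2→B] = [5, 1, 0, 8]
r2 m[N→φ0] = [1, 3, 5, 0]
r2 m[N→φ1] = [0, 0, 0, 1]
r2 m[H→φ0] = [0, 0, 0, 0]
r2 m[B→φ0] = [5, 1, 0, 8]
r2 m[B→φ2] = [0, 1, 0, 0]
r2 m[A→φ1] = [0, 0, 0, 0]
r3 m[φ0→N] = [0, 2, 0, 2]
r3 m[φ0→H] = [1, 6, 5, 3]
r3 m[φ0→B] = [2, 1, 1, 1]
r3 m[φ1→N] = [1, 3, 5, 0]
r3 m[φ1→A] = [1, 1, 1, 1]
r3 m[φ2→B] = [5, 1, 0, 8]
r3 m[N→φ0] = [1, 3, 5, 0]
r3 m[N→φ1] = [0, 0, 0, 1]
r3 m[H→φ0] = [0, 0, 0, 0]
r3 m[B→φ0] = [5, 1, 0, 8]
r3 m[B→φ2] = [0, 1, 0, 0]
r3 m[A→φ1] = [0, 0, 0, 0]
r4 m[φ0→N] = [0, 2, 0, 2]
r4 m[φ0→H] = [1, 6, 5, 3]
r4 m[φ0→B] = [2, 1, 1, 1]
r4 m[φ1→N] = [1, 3, 5, 0]
r4 m[φ1→A] = [1, 1, 1, 1]
r4 m[φ2→B] = [5, 1, 0, 8]
r4 m[N→φ0] = [1, 3, 5, 0]
r4 m[N→φ1] = [0, 2, 0, 2]
r4 m[H→φ0] = [0, 0, 0, 0]
r4 m[B→φ0] = [5, 1, 0, 8]
r4 m[B→φ2] = [2, 1, 1, 1]
r4 m[A→φ1] = [0, 0, 0, 0]
r5 m[φ0→N] = [0, 2, 0, 2]
r5 m[φ0→H] = [1, 6, 5, 3]
r5 m[φ0→B] = [2, 1, 1, 1]
r5 m[φ1→N] = [1, 3, 5, 0]
r5 m[φ1→A] = [2, 1, 2, 1]
r5 m[φ2→B] = [5, 1, 0, 8]
r5 m[N→φ0] = [1, 3, 5, 0]
r5 m[N→φ1] = [0, 2, 0, 2]
r5 m[H→φ0] = [0, 0, 0, 0]
r5 m[B→φ0] = [5, 1, 0, 8]
r5 m[B→φ2] = [2, 1, 1, 1]
r5 m[A→φ1] = [0, 0, 0, 0]
r6 m[φ0→N] = [0, 2, 0, 2]
r6 m[φ0→H] = [1, 6, 5, 3]
r6 m[φ0→B] = [2, 1, 1, 1]
r6 m[φ1→N] = [1, 3, 5, 0]
r6 m[φ1→A] = [2, 1, 2, 1]
r6 m[φ2→B] = [5, 1, 0, 8]
r6 m[N→φ0] = [1, 3, 5, 0]
r6 m[N→φ1] = [0, 2, 0, 2]
r6 m[H→φ0] = [0, 0, 0, 0]
r6 m[B→φ0] = [5, 1, 0, 8]
r6 m[B→φ2] = [2, 1, 1, 1]
r6 m[A→φ1] = [0, 0, 0, 0]
fixed point reached at round 6
traceback from N: (N=0, H=0, B=2, A=1), score=1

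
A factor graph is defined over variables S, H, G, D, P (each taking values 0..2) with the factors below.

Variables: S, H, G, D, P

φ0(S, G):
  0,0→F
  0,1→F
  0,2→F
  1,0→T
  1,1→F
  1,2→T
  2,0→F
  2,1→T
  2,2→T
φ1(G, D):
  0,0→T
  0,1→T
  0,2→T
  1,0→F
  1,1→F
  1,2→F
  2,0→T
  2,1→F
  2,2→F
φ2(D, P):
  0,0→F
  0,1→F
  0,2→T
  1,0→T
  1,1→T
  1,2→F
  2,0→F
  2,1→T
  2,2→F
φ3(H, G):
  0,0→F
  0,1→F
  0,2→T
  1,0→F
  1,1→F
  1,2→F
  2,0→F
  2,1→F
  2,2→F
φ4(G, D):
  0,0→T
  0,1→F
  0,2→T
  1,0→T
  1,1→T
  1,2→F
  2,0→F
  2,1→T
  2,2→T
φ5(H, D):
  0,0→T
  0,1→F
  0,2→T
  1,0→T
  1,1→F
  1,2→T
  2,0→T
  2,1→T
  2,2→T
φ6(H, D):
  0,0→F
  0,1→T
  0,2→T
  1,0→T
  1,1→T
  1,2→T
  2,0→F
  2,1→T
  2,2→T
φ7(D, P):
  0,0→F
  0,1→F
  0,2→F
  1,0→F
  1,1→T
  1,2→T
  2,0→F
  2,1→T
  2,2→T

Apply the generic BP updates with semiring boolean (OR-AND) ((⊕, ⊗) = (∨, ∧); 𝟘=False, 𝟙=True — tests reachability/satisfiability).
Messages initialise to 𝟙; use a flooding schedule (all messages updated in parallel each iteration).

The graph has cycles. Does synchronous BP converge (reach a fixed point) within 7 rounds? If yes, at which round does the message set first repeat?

NOT CONVERGED within 7 rounds

init: all messages = 𝟙 over 3 values
r1 m[φ0→S] = [F, T, T]
r1 m[φ0→G] = [T, T, T]
r1 m[φ1→G] = [T, F, T]
r1 m[φ1→D] = [T, T, T]
r1 m[φ2→D] = [T, T, T]
r1 m[φ2→P] = [T, T, T]
r1 m[φ3→H] = [T, F, F]
r1 m[φ3→G] = [F, F, T]
r1 m[φ4→G] = [T, T, T]
r1 m[φ4→D] = [T, T, T]
r1 m[φ5→H] = [T, T, T]
r1 m[φ5→D] = [T, T, T]
r1 m[φ6→H] = [T, T, T]
r1 m[φ6→D] = [T, T, T]
r1 m[φ7→D] = [F, T, T]
r1 m[φ7→P] = [F, T, T]
r1 m[S→φ0] = [T, T, T]
r1 m[H→φ3] = [T, T, T]
r1 m[H→φ5] = [T, T, T]
r1 m[H→φ6] = [T, T, T]
r1 m[G→φ0] = [T, T, T]
r1 m[G→φ1] = [T, T, T]
r1 m[G→φ3] = [T, T, T]
r1 m[G→φ4] = [T, T, T]
r1 m[D→φ1] = [T, T, T]
r1 m[D→φ2] = [T, T, T]
r1 m[D→φ4] = [T, T, T]
r1 m[D→φ5] = [T, T, T]
r1 m[D→φ6] = [T, T, T]
r1 m[D→φ7] = [T, T, T]
r1 m[P→φ2] = [T, T, T]
r1 m[P→φ7] = [T, T, T]
r2 m[φ0→S] = [F, T, T]
r2 m[φ0→G] = [T, T, T]
r2 m[φ1→G] = [T, F, T]
r2 m[φ1→D] = [T, T, T]
r2 m[φ2→D] = [T, T, T]
r2 m[φ2→P] = [T, T, T]
r2 m[φ3→H] = [T, F, F]
r2 m[φ3→G] = [F, F, T]
r2 m[φ4→G] = [T, T, T]
r2 m[φ4→D] = [T, T, T]
r2 m[φ5→H] = [T, T, T]
r2 m[φ5→D] = [T, T, T]
r2 m[φ6→H] = [T, T, T]
r2 m[φ6→D] = [T, T, T]
r2 m[φ7→D] = [F, T, T]
r2 m[φ7→P] = [F, T, T]
r2 m[S→φ0] = [T, T, T]
r2 m[H→φ3] = [T, T, T]
r2 m[H→φ5] = [T, F, F]
r2 m[H→φ6] = [T, F, F]
r2 m[G→φ0] = [F, F, T]
r2 m[G→φ1] = [F, F, T]
r2 m[G→φ3] = [T, F, T]
r2 m[G→φ4] = [F, F, T]
r2 m[D→φ1] = [F, T, T]
r2 m[D→φ2] = [F, T, T]
r2 m[D→φ4] = [F, T, T]
r2 m[D→φ5] = [F, T, T]
r2 m[D→φ6] = [F, T, T]
r2 m[D→φ7] = [T, T, T]
r2 m[P→φ2] = [F, T, T]
r2 m[P→φ7] = [T, T, T]
r3 m[φ0→S] = [F, T, T]
r3 m[φ0→G] = [T, T, T]
r3 m[φ1→G] = [T, F, F]
r3 m[φ1→D] = [T, F, F]
r3 m[φ2→D] = [T, T, T]
r3 m[φ2→P] = [T, T, F]
r3 m[φ3→H] = [T, F, F]
r3 m[φ3→G] = [F, F, T]
r3 m[φ4→G] = [T, T, T]
r3 m[φ4→D] = [F, T, T]
r3 m[φ5→H] = [T, T, T]
r3 m[φ5→D] = [T, F, T]
r3 m[φ6→H] = [T, T, T]
r3 m[φ6→D] = [F, T, T]
r3 m[φ7→D] = [F, T, T]
r3 m[φ7→P] = [F, T, T]
r3 m[S→φ0] = [T, T, T]
r3 m[H→φ3] = [T, T, T]
r3 m[H→φ5] = [T, F, F]
r3 m[H→φ6] = [T, F, F]
r3 m[G→φ0] = [F, F, T]
r3 m[G→φ1] = [F, F, T]
r3 m[G→φ3] = [T, F, T]
r3 m[G→φ4] = [F, F, T]
r3 m[D→φ1] = [F, T, T]
r3 m[D→φ2] = [F, T, T]
r3 m[D→φ4] = [F, T, T]
r3 m[D→φ5] = [F, T, T]
r3 m[D→φ6] = [F, T, T]
r3 m[D→φ7] = [T, T, T]
r3 m[P→φ2] = [F, T, T]
r3 m[P→φ7] = [T, T, T]
r4 m[φ0→S] = [F, T, T]
r4 m[φ0→G] = [T, T, T]
r4 m[φ1→G] = [T, F, F]
r4 m[φ1→D] = [T, F, F]
r4 m[φ2→D] = [T, T, T]
r4 m[φ2→P] = [T, T, F]
r4 m[φ3→H] = [T, F, F]
r4 m[φ3→G] = [F, F, T]
r4 m[φ4→G] = [T, T, T]
r4 m[φ4→D] = [F, T, T]
r4 m[φ5→H] = [T, T, T]
r4 m[φ5→D] = [T, F, T]
r4 m[φ6→H] = [T, T, T]
r4 m[φ6→D] = [F, T, T]
r4 m[φ7→D] = [F, T, T]
r4 m[φ7→P] = [F, T, T]
r4 m[S→φ0] = [T, T, T]
r4 m[H→φ3] = [T, T, T]
r4 m[H→φ5] = [T, F, F]
r4 m[H→φ6] = [T, F, F]
r4 m[G→φ0] = [F, F, F]
r4 m[G→φ1] = [F, F, T]
r4 m[G→φ3] = [T, F, F]
r4 m[G→φ4] = [F, F, F]
r4 m[D→φ1] = [F, F, T]
r4 m[D→φ2] = [F, F, F]
r4 m[D→φ4] = [F, F, F]
r4 m[D→φ5] = [F, F, F]
r4 m[D→φ6] = [F, F, F]
r4 m[D→φ7] = [F, F, F]
r4 m[P→φ2] = [F, T, T]
r4 m[P→φ7] = [T, T, F]
r5 m[φ0→S] = [F, F, F]
r5 m[φ0→G] = [T, T, T]
r5 m[φ1→G] = [T, F, F]
r5 m[φ1→D] = [T, F, F]
r5 m[φ2→D] = [T, T, T]
r5 m[φ2→P] = [F, F, F]
r5 m[φ3→H] = [F, F, F]
r5 m[φ3→G] = [F, F, T]
r5 m[φ4→G] = [F, F, F]
r5 m[φ4→D] = [F, F, F]
r5 m[φ5→H] = [F, F, F]
r5 m[φ5→D] = [T, F, T]
r5 m[φ6→H] = [F, F, F]
r5 m[φ6→D] = [F, T, T]
r5 m[φ7→D] = [F, T, T]
r5 m[φ7→P] = [F, F, F]
r5 m[S→φ0] = [T, T, T]
r5 m[H→φ3] = [T, T, T]
r5 m[H→φ5] = [T, F, F]
r5 m[H→φ6] = [T, F, F]
r5 m[G→φ0] = [F, F, F]
r5 m[G→φ1] = [F, F, T]
r5 m[G→φ3] = [T, F, F]
r5 m[G→φ4] = [F, F, F]
r5 m[D→φ1] = [F, F, T]
r5 m[D→φ2] = [F, F, F]
r5 m[D→φ4] = [F, F, F]
r5 m[D→φ5] = [F, F, F]
r5 m[D→φ6] = [F, F, F]
r5 m[D→φ7] = [F, F, F]
r5 m[P→φ2] = [F, T, T]
r5 m[P→φ7] = [T, T, F]
r6 m[φ0→S] = [F, F, F]
r6 m[φ0→G] = [T, T, T]
r6 m[φ1→G] = [T, F, F]
r6 m[φ1→D] = [T, F, F]
r6 m[φ2→D] = [T, T, T]
r6 m[φ2→P] = [F, F, F]
r6 m[φ3→H] = [F, F, F]
r6 m[φ3→G] = [F, F, T]
r6 m[φ4→G] = [F, F, F]
r6 m[φ4→D] = [F, F, F]
r6 m[φ5→H] = [F, F, F]
r6 m[φ5→D] = [T, F, T]
r6 m[φ6→H] = [F, F, F]
r6 m[φ6→D] = [F, T, T]
r6 m[φ7→D] = [F, T, T]
r6 m[φ7→P] = [F, F, F]
r6 m[S→φ0] = [T, T, T]
r6 m[H→φ3] = [F, F, F]
r6 m[H→φ5] = [F, F, F]
r6 m[H→φ6] = [F, F, F]
r6 m[G→φ0] = [F, F, F]
r6 m[G→φ1] = [F, F, F]
r6 m[G→φ3] = [F, F, F]
r6 m[G→φ4] = [F, F, F]
r6 m[D→φ1] = [F, F, F]
r6 m[D→φ2] = [F, F, F]
r6 m[D→φ4] = [F, F, F]
r6 m[D→φ5] = [F, F, F]
r6 m[D→φ6] = [F, F, F]
r6 m[D→φ7] = [F, F, F]
r6 m[P→φ2] = [F, F, F]
r6 m[P→φ7] = [F, F, F]
r7 m[φ0→S] = [F, F, F]
r7 m[φ0→G] = [T, T, T]
r7 m[φ1→G] = [F, F, F]
r7 m[φ1→D] = [F, F, F]
r7 m[φ2→D] = [F, F, F]
r7 m[φ2→P] = [F, F, F]
r7 m[φ3→H] = [F, F, F]
r7 m[φ3→G] = [F, F, F]
r7 m[φ4→G] = [F, F, F]
r7 m[φ4→D] = [F, F, F]
r7 m[φ5→H] = [F, F, F]
r7 m[φ5→D] = [F, F, F]
r7 m[φ6→H] = [F, F, F]
r7 m[φ6→D] = [F, F, F]
r7 m[φ7→D] = [F, F, F]
r7 m[φ7→P] = [F, F, F]
r7 m[S→φ0] = [T, T, T]
r7 m[H→φ3] = [F, F, F]
r7 m[H→φ5] = [F, F, F]
r7 m[H→φ6] = [F, F, F]
r7 m[G→φ0] = [F, F, F]
r7 m[G→φ1] = [F, F, F]
r7 m[G→φ3] = [F, F, F]
r7 m[G→φ4] = [F, F, F]
r7 m[D→φ1] = [F, F, F]
r7 m[D→φ2] = [F, F, F]
r7 m[D→φ4] = [F, F, F]
r7 m[D→φ5] = [F, F, F]
r7 m[D→φ6] = [F, F, F]
r7 m[D→φ7] = [F, F, F]
r7 m[P→φ2] = [F, F, F]
r7 m[P→φ7] = [F, F, F]
no fixed point within 7 rounds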